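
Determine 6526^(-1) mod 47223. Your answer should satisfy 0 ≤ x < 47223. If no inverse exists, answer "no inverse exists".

Apply the Euclidean algorithm to 47223 and 6526:
47223 = 7×6526 + 1541
6526 = 4×1541 + 362
1541 = 4×362 + 93
362 = 3×93 + 83
93 = 1×83 + 10
83 = 8×10 + 3
10 = 3×3 + 1
3 = 3×1 + 0
gcd = 1, so the inverse exists. Back-substitute:
1 = 10 − 3·3
1 = −3·83 + 25·10
1 = 25·93 − 28·83
1 = −28·362 + 109·93
1 = 109·1541 − 464·362
1 = −464·6526 + 1965·1541
1 = 1965·47223 − 14219·6526
Hence 6526⁻¹ ≡ -14219 ≡ 33004 (mod 47223).

33004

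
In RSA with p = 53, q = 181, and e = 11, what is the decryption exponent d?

851

φ(n) = (p−1)(q−1) = 52·180 = 9360.
Need d with 11·d ≡ 1 (mod 9360). Apply the extended Euclidean algorithm:
9360 = 850*11 + 10
11 = 1*10 + 1
10 = 10*1 + 0
Back-substitute:
1 = 11 − 10
1 = −9360 + 851·11
So 11·851 ≡ 1 (mod 9360), hence d = 851.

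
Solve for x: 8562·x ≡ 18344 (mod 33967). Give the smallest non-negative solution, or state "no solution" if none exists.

15371

First find gcd(8562, 33967):
33967 = 3*8562 + 8281
8562 = 1*8281 + 281
8281 = 29*281 + 132
281 = 2*132 + 17
132 = 7*17 + 13
17 = 1*13 + 4
13 = 3*4 + 1
4 = 4*1 + 0
gcd = 1, so a unique solution mod 33967 exists.
Back-substitute for the Bézout coefficients:
1 = 13 − 3·4
1 = −3·17 + 4·13
1 = 4·132 − 31·17
1 = −31·281 + 66·132
1 = 66·8281 − 1945·281
1 = −1945·8562 + 2011·8281
1 = 2011·33967 − 7978·8562
So 8562·(-7978) ≡ 1 (mod 33967), giving 8562⁻¹ ≡ 25989.
x ≡ 8562⁻¹·18344 ≡ 25989·18344 ≡ 15371 (mod 33967).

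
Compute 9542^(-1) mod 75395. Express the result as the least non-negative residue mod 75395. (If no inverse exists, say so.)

57688

Extended Euclidean algorithm:
75395 = 7*9542 + 8601
9542 = 1*8601 + 941
8601 = 9*941 + 132
941 = 7*132 + 17
132 = 7*17 + 13
17 = 1*13 + 4
13 = 3*4 + 1
4 = 4*1 + 0
gcd = 1, so the inverse exists. Back-substitute:
1 = 13 − 3·4
1 = −3·17 + 4·13
1 = 4·132 − 31·17
1 = −31·941 + 221·132
1 = 221·8601 − 2020·941
1 = −2020·9542 + 2241·8601
1 = 2241·75395 − 17707·9542
Thus 9542·(-17707) ≡ 1 (mod 75395); reducing, -17707 mod 75395 = 57688.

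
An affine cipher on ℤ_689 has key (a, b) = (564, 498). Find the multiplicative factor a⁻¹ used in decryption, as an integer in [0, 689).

gcd(689, 564) by repeated division:
689 = 1×564 + 125
564 = 4×125 + 64
125 = 1×64 + 61
64 = 1×61 + 3
61 = 20×3 + 1
3 = 3×1 + 0
The gcd is 1. Working backward:
1 = 61 − 20·3
1 = −20·64 + 21·61
1 = 21·125 − 41·64
1 = −41·564 + 185·125
1 = 185·689 − 226·564
So 564·(-226) ≡ 1 (mod 689), and -226 ≡ 463 (mod 689).

463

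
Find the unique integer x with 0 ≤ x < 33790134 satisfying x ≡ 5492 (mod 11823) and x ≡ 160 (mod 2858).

8399822

Write x = 5492 + 11823·k. Then 11823·k ≡ 160 − 5492 ≡ 384 (mod 2858).
Need 11823⁻¹ mod 2858. Extended Euclid on (2858, 391):
2858 = 7·391 + 121
391 = 3·121 + 28
121 = 4·28 + 9
28 = 3·9 + 1
9 = 9·1 + 0
Back-substitute:
1 = 28 − 3·9
1 = −3·121 + 13·28
1 = 13·391 − 42·121
1 = −42·2858 + 307·391
11823⁻¹ ≡ 307 (mod 2858), so k ≡ 307·384 ≡ 710 (mod 2858).
x = 5492 + 11823·710 = 8399822.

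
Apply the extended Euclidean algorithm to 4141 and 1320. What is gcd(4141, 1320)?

Euclidean algorithm:
4141 = 3*1320 + 181
1320 = 7*181 + 53
181 = 3*53 + 22
53 = 2*22 + 9
22 = 2*9 + 4
9 = 2*4 + 1
4 = 4*1 + 0
gcd(4141, 1320) = 1.
Working backward:
1 = 9 − 2·4
1 = −2·22 + 5·9
1 = 5·53 − 12·22
1 = −12·181 + 41·53
1 = 41·1320 − 299·181
1 = −299·4141 + 938·1320
So 1 = (-299)·4141 + (938)·1320.

1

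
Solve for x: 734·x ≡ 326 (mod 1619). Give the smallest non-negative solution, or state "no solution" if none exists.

446

First find gcd(734, 1619):
1619 = 2·734 + 151
734 = 4·151 + 130
151 = 1·130 + 21
130 = 6·21 + 4
21 = 5·4 + 1
4 = 4·1 + 0
gcd = 1, so a unique solution mod 1619 exists.
Back-substitute for the Bézout coefficients:
1 = 21 − 5·4
1 = −5·130 + 31·21
1 = 31·151 − 36·130
1 = −36·734 + 175·151
1 = 175·1619 − 386·734
So 734·(-386) ≡ 1 (mod 1619), giving 734⁻¹ ≡ 1233.
x ≡ 734⁻¹·326 ≡ 1233·326 ≡ 446 (mod 1619).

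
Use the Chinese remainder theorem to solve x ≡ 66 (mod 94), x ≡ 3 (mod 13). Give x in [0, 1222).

Write x = 66 + 94·k. Then 94·k ≡ 3 − 66 ≡ 2 (mod 13).
Need 94⁻¹ mod 13. Extended Euclid on (13, 3):
13 = 4·3 + 1
3 = 3·1 + 0
Back-substitute:
1 = 13 − 4·3
94⁻¹ ≡ 9 (mod 13), so k ≡ 9·2 ≡ 5 (mod 13).
x = 66 + 94·5 = 536.

536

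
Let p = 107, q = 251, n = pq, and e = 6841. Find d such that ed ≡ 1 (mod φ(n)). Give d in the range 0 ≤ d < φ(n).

φ(n) = (p−1)(q−1) = 106·250 = 26500.
Need d with 6841·d ≡ 1 (mod 26500). Apply the extended Euclidean algorithm:
26500 = 3·6841 + 5977
6841 = 1·5977 + 864
5977 = 6·864 + 793
864 = 1·793 + 71
793 = 11·71 + 12
71 = 5·12 + 11
12 = 1·11 + 1
11 = 11·1 + 0
Back-substitute:
1 = 12 − 11
1 = −71 + 6·12
1 = 6·793 − 67·71
1 = −67·864 + 73·793
1 = 73·5977 − 505·864
1 = −505·6841 + 578·5977
1 = 578·26500 − 2239·6841
So 6841·(-2239) ≡ 1 (mod 26500), hence d ≡ -2239 ≡ 24261 (mod 26500).

24261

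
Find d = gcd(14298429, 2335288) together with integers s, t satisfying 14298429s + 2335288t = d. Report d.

1

Euclidean algorithm:
14298429 = 6·2335288 + 286701
2335288 = 8·286701 + 41680
286701 = 6·41680 + 36621
41680 = 1·36621 + 5059
36621 = 7·5059 + 1208
5059 = 4·1208 + 227
1208 = 5·227 + 73
227 = 3·73 + 8
73 = 9·8 + 1
8 = 8·1 + 0
gcd(14298429, 2335288) = 1.
Working backward:
1 = 73 − 9·8
1 = −9·227 + 28·73
1 = 28·1208 − 149·227
1 = −149·5059 + 624·1208
1 = 624·36621 − 4517·5059
1 = −4517·41680 + 5141·36621
1 = 5141·286701 − 35363·41680
1 = −35363·2335288 + 288045·286701
1 = 288045·14298429 − 1763633·2335288
So 1 = (288045)·14298429 + (-1763633)·2335288.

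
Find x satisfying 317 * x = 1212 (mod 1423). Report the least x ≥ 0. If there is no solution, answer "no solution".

1355

First find gcd(317, 1423):
1423 = 4×317 + 155
317 = 2×155 + 7
155 = 22×7 + 1
7 = 7×1 + 0
gcd = 1, so a unique solution mod 1423 exists.
Back-substitute for the Bézout coefficients:
1 = 155 − 22·7
1 = −22·317 + 45·155
1 = 45·1423 − 202·317
So 317·(-202) ≡ 1 (mod 1423), giving 317⁻¹ ≡ 1221.
x ≡ 317⁻¹·1212 ≡ 1221·1212 ≡ 1355 (mod 1423).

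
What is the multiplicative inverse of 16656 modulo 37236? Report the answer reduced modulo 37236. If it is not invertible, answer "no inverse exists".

Compute gcd(16656, 37236):
37236 = 2·16656 + 3924
16656 = 4·3924 + 960
3924 = 4·960 + 84
960 = 11·84 + 36
84 = 2·36 + 12
36 = 3·12 + 0
gcd(16656, 37236) = 12 ≠ 1, so 16656 has no multiplicative inverse modulo 37236.

no inverse exists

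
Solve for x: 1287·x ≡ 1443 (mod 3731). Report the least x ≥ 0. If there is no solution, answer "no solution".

62

First find gcd(1287, 3731):
3731 = 2×1287 + 1157
1287 = 1×1157 + 130
1157 = 8×130 + 117
130 = 1×117 + 13
117 = 9×13 + 0
gcd = 13 and 13 | 1443, so solutions exist. Divide through by 13: 99x ≡ 111 (mod 287).
Now find 99⁻¹ mod 287:
287 = 2·99 + 89
99 = 1·89 + 10
89 = 8·10 + 9
10 = 1·9 + 1
9 = 9·1 + 0
Back-substitute:
1 = 10 − 9
1 = −89 + 9·10
1 = 9·99 − 10·89
1 = −10·287 + 29·99
So 99⁻¹ ≡ 29 (mod 287).
Then x ≡ 29·111 ≡ 62 (mod 287); the smallest non-negative solution is x = 62.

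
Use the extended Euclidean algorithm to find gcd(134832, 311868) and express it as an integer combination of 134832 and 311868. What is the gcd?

Repeated division:
311868 = 2·134832 + 42204
134832 = 3·42204 + 8220
42204 = 5·8220 + 1104
8220 = 7·1104 + 492
1104 = 2·492 + 120
492 = 4·120 + 12
120 = 10·12 + 0
gcd(134832, 311868) = 12.
Working backward:
12 = 492 − 4·120
12 = −4·1104 + 9·492
12 = 9·8220 − 67·1104
12 = −67·42204 + 344·8220
12 = 344·134832 − 1099·42204
12 = −1099·311868 + 2542·134832
So 12 = (-1099)·311868 + (2542)·134832.

12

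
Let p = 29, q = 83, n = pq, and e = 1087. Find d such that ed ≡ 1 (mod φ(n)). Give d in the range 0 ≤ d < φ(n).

φ(n) = (p−1)(q−1) = 28·82 = 2296.
Need d with 1087·d ≡ 1 (mod 2296). Apply the extended Euclidean algorithm:
2296 = 2×1087 + 122
1087 = 8×122 + 111
122 = 1×111 + 11
111 = 10×11 + 1
11 = 11×1 + 0
Back-substitute:
1 = 111 − 10·11
1 = −10·122 + 11·111
1 = 11·1087 − 98·122
1 = −98·2296 + 207·1087
So 1087·207 ≡ 1 (mod 2296), hence d = 207.

207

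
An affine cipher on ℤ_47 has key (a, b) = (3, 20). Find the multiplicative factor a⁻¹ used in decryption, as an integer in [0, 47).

gcd(47, 3) by repeated division:
47 = 15*3 + 2
3 = 1*2 + 1
2 = 2*1 + 0
Since gcd(3, 47) = 1, back-substitute to write 1 as a combination:
1 = 3 − 2
1 = −47 + 16·3
So 3·16 ≡ 1 (mod 47).

16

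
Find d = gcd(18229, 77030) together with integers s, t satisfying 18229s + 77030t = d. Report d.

1

Apply Euclid's algorithm to 77030 and 18229:
77030 = 4*18229 + 4114
18229 = 4*4114 + 1773
4114 = 2*1773 + 568
1773 = 3*568 + 69
568 = 8*69 + 16
69 = 4*16 + 5
16 = 3*5 + 1
5 = 5*1 + 0
gcd(18229, 77030) = 1.
Express as a combination:
1 = 16 − 3·5
1 = −3·69 + 13·16
1 = 13·568 − 107·69
1 = −107·1773 + 334·568
1 = 334·4114 − 775·1773
1 = −775·18229 + 3434·4114
1 = 3434·77030 − 14511·18229
So 1 = (3434)·77030 + (-14511)·18229.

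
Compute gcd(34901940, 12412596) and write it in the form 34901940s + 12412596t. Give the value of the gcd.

12

Euclidean algorithm:
34901940 = 2*12412596 + 10076748
12412596 = 1*10076748 + 2335848
10076748 = 4*2335848 + 733356
2335848 = 3*733356 + 135780
733356 = 5*135780 + 54456
135780 = 2*54456 + 26868
54456 = 2*26868 + 720
26868 = 37*720 + 228
720 = 3*228 + 36
228 = 6*36 + 12
36 = 3*12 + 0
gcd(34901940, 12412596) = 12.
Back-substituting:
12 = 228 − 6·36
12 = −6·720 + 19·228
12 = 19·26868 − 709·720
12 = −709·54456 + 1437·26868
12 = 1437·135780 − 3583·54456
12 = −3583·733356 + 19352·135780
12 = 19352·2335848 − 61639·733356
12 = −61639·10076748 + 265908·2335848
12 = 265908·12412596 − 327547·10076748
12 = −327547·34901940 + 921002·12412596
So 12 = (-327547)·34901940 + (921002)·12412596.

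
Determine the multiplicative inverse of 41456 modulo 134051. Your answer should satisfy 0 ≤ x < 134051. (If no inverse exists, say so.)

Extended Euclidean algorithm:
134051 = 3*41456 + 9683
41456 = 4*9683 + 2724
9683 = 3*2724 + 1511
2724 = 1*1511 + 1213
1511 = 1*1213 + 298
1213 = 4*298 + 21
298 = 14*21 + 4
21 = 5*4 + 1
4 = 4*1 + 0
gcd = 1, so the inverse exists. Back-substitute:
1 = 21 − 5·4
1 = −5·298 + 71·21
1 = 71·1213 − 289·298
1 = −289·1511 + 360·1213
1 = 360·2724 − 649·1511
1 = −649·9683 + 2307·2724
1 = 2307·41456 − 9877·9683
1 = −9877·134051 + 31938·41456
So 41456·31938 ≡ 1 (mod 134051).

31938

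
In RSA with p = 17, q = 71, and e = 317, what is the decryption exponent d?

53

φ(n) = (p−1)(q−1) = 16·70 = 1120.
Need d with 317·d ≡ 1 (mod 1120). Apply the extended Euclidean algorithm:
1120 = 3·317 + 169
317 = 1·169 + 148
169 = 1·148 + 21
148 = 7·21 + 1
21 = 21·1 + 0
Back-substitute:
1 = 148 − 7·21
1 = −7·169 + 8·148
1 = 8·317 − 15·169
1 = −15·1120 + 53·317
So 317·53 ≡ 1 (mod 1120), hence d = 53.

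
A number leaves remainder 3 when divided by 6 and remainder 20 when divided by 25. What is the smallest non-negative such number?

Write x = 3 + 6·k. Then 6·k ≡ 20 − 3 ≡ 17 (mod 25).
Need 6⁻¹ mod 25. Extended Euclid on (25, 6):
25 = 4·6 + 1
6 = 6·1 + 0
Back-substitute:
1 = 25 − 4·6
6⁻¹ ≡ 21 (mod 25), so k ≡ 21·17 ≡ 7 (mod 25).
x = 3 + 6·7 = 45.

45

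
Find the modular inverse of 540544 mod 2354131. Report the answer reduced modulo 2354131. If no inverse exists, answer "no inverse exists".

gcd(2354131, 540544) by repeated division:
2354131 = 4×540544 + 191955
540544 = 2×191955 + 156634
191955 = 1×156634 + 35321
156634 = 4×35321 + 15350
35321 = 2×15350 + 4621
15350 = 3×4621 + 1487
4621 = 3×1487 + 160
1487 = 9×160 + 47
160 = 3×47 + 19
47 = 2×19 + 9
19 = 2×9 + 1
9 = 9×1 + 0
Since gcd(540544, 2354131) = 1, back-substitute to write 1 as a combination:
1 = 19 − 2·9
1 = −2·47 + 5·19
1 = 5·160 − 17·47
1 = −17·1487 + 158·160
1 = 158·4621 − 491·1487
1 = −491·15350 + 1631·4621
1 = 1631·35321 − 3753·15350
1 = −3753·156634 + 16643·35321
1 = 16643·191955 − 20396·156634
1 = −20396·540544 + 57435·191955
1 = 57435·2354131 − 250136·540544
Thus 540544·(-250136) ≡ 1 (mod 2354131); reducing, -250136 mod 2354131 = 2103995.

2103995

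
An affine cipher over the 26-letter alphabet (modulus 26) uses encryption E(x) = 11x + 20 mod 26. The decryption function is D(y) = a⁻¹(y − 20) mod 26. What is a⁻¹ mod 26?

19

Run Euclid on (26, 11):
26 = 2×11 + 4
11 = 2×4 + 3
4 = 1×3 + 1
3 = 3×1 + 0
The gcd is 1. Working backward:
1 = 4 − 3
1 = −11 + 3·4
1 = 3·26 − 7·11
So 11·(-7) ≡ 1 (mod 26), and -7 ≡ 19 (mod 26).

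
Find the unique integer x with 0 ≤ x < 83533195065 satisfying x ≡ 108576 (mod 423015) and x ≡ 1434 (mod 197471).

Write x = 108576 + 423015·k. Then 423015·k ≡ 1434 − 108576 ≡ 90329 (mod 197471).
Need 423015⁻¹ mod 197471. Extended Euclid on (197471, 28073):
197471 = 7×28073 + 960
28073 = 29×960 + 233
960 = 4×233 + 28
233 = 8×28 + 9
28 = 3×9 + 1
9 = 9×1 + 0
Back-substitute:
1 = 28 − 3·9
1 = −3·233 + 25·28
1 = 25·960 − 103·233
1 = −103·28073 + 3012·960
1 = 3012·197471 − 21187·28073
423015⁻¹ ≡ 176284 (mod 197471), so k ≡ 176284·90329 ≡ 88409 (mod 197471).
x = 108576 + 423015·88409 = 37398441711.

37398441711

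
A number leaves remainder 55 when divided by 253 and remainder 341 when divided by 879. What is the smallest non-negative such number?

39017

Write x = 55 + 253·k. Then 253·k ≡ 341 − 55 ≡ 286 (mod 879).
Need 253⁻¹ mod 879. Extended Euclid on (879, 253):
879 = 3*253 + 120
253 = 2*120 + 13
120 = 9*13 + 3
13 = 4*3 + 1
3 = 3*1 + 0
Back-substitute:
1 = 13 − 4·3
1 = −4·120 + 37·13
1 = 37·253 − 78·120
1 = −78·879 + 271·253
253⁻¹ ≡ 271 (mod 879), so k ≡ 271·286 ≡ 154 (mod 879).
x = 55 + 253·154 = 39017.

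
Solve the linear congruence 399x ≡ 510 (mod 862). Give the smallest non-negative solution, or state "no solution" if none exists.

First find gcd(399, 862):
862 = 2×399 + 64
399 = 6×64 + 15
64 = 4×15 + 4
15 = 3×4 + 3
4 = 1×3 + 1
3 = 3×1 + 0
gcd = 1, so a unique solution mod 862 exists.
Back-substitute for the Bézout coefficients:
1 = 4 − 3
1 = −15 + 4·4
1 = 4·64 − 17·15
1 = −17·399 + 106·64
1 = 106·862 − 229·399
So 399·(-229) ≡ 1 (mod 862), giving 399⁻¹ ≡ 633.
x ≡ 399⁻¹·510 ≡ 633·510 ≡ 442 (mod 862).

442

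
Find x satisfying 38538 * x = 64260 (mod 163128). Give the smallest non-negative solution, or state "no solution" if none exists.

22834

First find gcd(38538, 163128):
163128 = 4·38538 + 8976
38538 = 4·8976 + 2634
8976 = 3·2634 + 1074
2634 = 2·1074 + 486
1074 = 2·486 + 102
486 = 4·102 + 78
102 = 1·78 + 24
78 = 3·24 + 6
24 = 4·6 + 0
gcd = 6 and 6 | 64260, so solutions exist. Divide through by 6: 6423x ≡ 10710 (mod 27188).
Now find 6423⁻¹ mod 27188:
27188 = 4*6423 + 1496
6423 = 4*1496 + 439
1496 = 3*439 + 179
439 = 2*179 + 81
179 = 2*81 + 17
81 = 4*17 + 13
17 = 1*13 + 4
13 = 3*4 + 1
4 = 4*1 + 0
Back-substitute:
1 = 13 − 3·4
1 = −3·17 + 4·13
1 = 4·81 − 19·17
1 = −19·179 + 42·81
1 = 42·439 − 103·179
1 = −103·1496 + 351·439
1 = 351·6423 − 1507·1496
1 = −1507·27188 + 6379·6423
So 6423⁻¹ ≡ 6379 (mod 27188).
Then x ≡ 6379·10710 ≡ 22834 (mod 27188); the smallest non-negative solution is x = 22834.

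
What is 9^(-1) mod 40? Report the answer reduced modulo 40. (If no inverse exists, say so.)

gcd(40, 9) by repeated division:
40 = 4×9 + 4
9 = 2×4 + 1
4 = 4×1 + 0
The gcd is 1. Working backward:
1 = 9 − 2·4
1 = −2·40 + 9·9
So 9·9 ≡ 1 (mod 40).

9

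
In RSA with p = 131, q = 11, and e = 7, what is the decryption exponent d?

φ(n) = (p−1)(q−1) = 130·10 = 1300.
Need d with 7·d ≡ 1 (mod 1300). Apply the extended Euclidean algorithm:
1300 = 185·7 + 5
7 = 1·5 + 2
5 = 2·2 + 1
2 = 2·1 + 0
Back-substitute:
1 = 5 − 2·2
1 = −2·7 + 3·5
1 = 3·1300 − 557·7
So 7·(-557) ≡ 1 (mod 1300), hence d ≡ -557 ≡ 743 (mod 1300).

743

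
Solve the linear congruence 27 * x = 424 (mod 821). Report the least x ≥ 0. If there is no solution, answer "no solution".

411

First find gcd(27, 821):
821 = 30*27 + 11
27 = 2*11 + 5
11 = 2*5 + 1
5 = 5*1 + 0
gcd = 1, so a unique solution mod 821 exists.
Back-substitute for the Bézout coefficients:
1 = 11 − 2·5
1 = −2·27 + 5·11
1 = 5·821 − 152·27
So 27·(-152) ≡ 1 (mod 821), giving 27⁻¹ ≡ 669.
x ≡ 27⁻¹·424 ≡ 669·424 ≡ 411 (mod 821).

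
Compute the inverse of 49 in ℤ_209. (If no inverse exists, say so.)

Apply the Euclidean algorithm to 209 and 49:
209 = 4·49 + 13
49 = 3·13 + 10
13 = 1·10 + 3
10 = 3·3 + 1
3 = 3·1 + 0
Since gcd(49, 209) = 1, back-substitute to write 1 as a combination:
1 = 10 − 3·3
1 = −3·13 + 4·10
1 = 4·49 − 15·13
1 = −15·209 + 64·49
So 49·64 ≡ 1 (mod 209).

64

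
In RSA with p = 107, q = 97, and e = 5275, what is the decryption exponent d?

φ(n) = (p−1)(q−1) = 106·96 = 10176.
Need d with 5275·d ≡ 1 (mod 10176). Apply the extended Euclidean algorithm:
10176 = 1×5275 + 4901
5275 = 1×4901 + 374
4901 = 13×374 + 39
374 = 9×39 + 23
39 = 1×23 + 16
23 = 1×16 + 7
16 = 2×7 + 2
7 = 3×2 + 1
2 = 2×1 + 0
Back-substitute:
1 = 7 − 3·2
1 = −3·16 + 7·7
1 = 7·23 − 10·16
1 = −10·39 + 17·23
1 = 17·374 − 163·39
1 = −163·4901 + 2136·374
1 = 2136·5275 − 2299·4901
1 = −2299·10176 + 4435·5275
So 5275·4435 ≡ 1 (mod 10176), hence d = 4435.

4435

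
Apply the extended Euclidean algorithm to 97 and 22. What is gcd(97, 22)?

1

Apply Euclid's algorithm to 97 and 22:
97 = 4*22 + 9
22 = 2*9 + 4
9 = 2*4 + 1
4 = 4*1 + 0
gcd(97, 22) = 1.
Express as a combination:
1 = 9 − 2·4
1 = −2·22 + 5·9
1 = 5·97 − 22·22
So 1 = (5)·97 + (-22)·22.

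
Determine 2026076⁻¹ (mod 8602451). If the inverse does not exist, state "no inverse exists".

no inverse exists

Compute gcd(2026076, 8602451):
8602451 = 4·2026076 + 498147
2026076 = 4·498147 + 33488
498147 = 14·33488 + 29315
33488 = 1·29315 + 4173
29315 = 7·4173 + 104
4173 = 40·104 + 13
104 = 8·13 + 0
The gcd is 13, not 1, hence no inverse exists.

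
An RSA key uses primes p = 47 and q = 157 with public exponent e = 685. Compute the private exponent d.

5437

φ(n) = (p−1)(q−1) = 46·156 = 7176.
Need d with 685·d ≡ 1 (mod 7176). Apply the extended Euclidean algorithm:
7176 = 10×685 + 326
685 = 2×326 + 33
326 = 9×33 + 29
33 = 1×29 + 4
29 = 7×4 + 1
4 = 4×1 + 0
Back-substitute:
1 = 29 − 7·4
1 = −7·33 + 8·29
1 = 8·326 − 79·33
1 = −79·685 + 166·326
1 = 166·7176 − 1739·685
So 685·(-1739) ≡ 1 (mod 7176), hence d ≡ -1739 ≡ 5437 (mod 7176).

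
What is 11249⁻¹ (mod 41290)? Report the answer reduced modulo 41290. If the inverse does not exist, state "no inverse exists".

Run Euclid on (41290, 11249):
41290 = 3·11249 + 7543
11249 = 1·7543 + 3706
7543 = 2·3706 + 131
3706 = 28·131 + 38
131 = 3·38 + 17
38 = 2·17 + 4
17 = 4·4 + 1
4 = 4·1 + 0
The gcd is 1. Working backward:
1 = 17 − 4·4
1 = −4·38 + 9·17
1 = 9·131 − 31·38
1 = −31·3706 + 877·131
1 = 877·7543 − 1785·3706
1 = −1785·11249 + 2662·7543
1 = 2662·41290 − 9771·11249
Thus 11249·(-9771) ≡ 1 (mod 41290); reducing, -9771 mod 41290 = 31519.

31519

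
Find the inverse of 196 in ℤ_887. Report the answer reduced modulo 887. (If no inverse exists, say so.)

620

Run Euclid on (887, 196):
887 = 4·196 + 103
196 = 1·103 + 93
103 = 1·93 + 10
93 = 9·10 + 3
10 = 3·3 + 1
3 = 3·1 + 0
Since gcd(196, 887) = 1, back-substitute to write 1 as a combination:
1 = 10 − 3·3
1 = −3·93 + 28·10
1 = 28·103 − 31·93
1 = −31·196 + 59·103
1 = 59·887 − 267·196
So 196·(-267) ≡ 1 (mod 887), and -267 ≡ 620 (mod 887).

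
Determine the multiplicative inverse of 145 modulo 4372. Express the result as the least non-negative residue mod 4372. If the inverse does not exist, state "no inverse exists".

Run Euclid on (4372, 145):
4372 = 30·145 + 22
145 = 6·22 + 13
22 = 1·13 + 9
13 = 1·9 + 4
9 = 2·4 + 1
4 = 4·1 + 0
Since gcd(145, 4372) = 1, back-substitute to write 1 as a combination:
1 = 9 − 2·4
1 = −2·13 + 3·9
1 = 3·22 − 5·13
1 = −5·145 + 33·22
1 = 33·4372 − 995·145
Thus 145·(-995) ≡ 1 (mod 4372); reducing, -995 mod 4372 = 3377.

3377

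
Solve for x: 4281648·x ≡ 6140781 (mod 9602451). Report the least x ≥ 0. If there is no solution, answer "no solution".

2631462

First find gcd(4281648, 9602451):
9602451 = 2×4281648 + 1039155
4281648 = 4×1039155 + 125028
1039155 = 8×125028 + 38931
125028 = 3×38931 + 8235
38931 = 4×8235 + 5991
8235 = 1×5991 + 2244
5991 = 2×2244 + 1503
2244 = 1×1503 + 741
1503 = 2×741 + 21
741 = 35×21 + 6
21 = 3×6 + 3
6 = 2×3 + 0
gcd = 3 and 3 | 6140781, so solutions exist. Divide through by 3: 1427216x ≡ 2046927 (mod 3200817).
Now find 1427216⁻¹ mod 3200817:
3200817 = 2*1427216 + 346385
1427216 = 4*346385 + 41676
346385 = 8*41676 + 12977
41676 = 3*12977 + 2745
12977 = 4*2745 + 1997
2745 = 1*1997 + 748
1997 = 2*748 + 501
748 = 1*501 + 247
501 = 2*247 + 7
247 = 35*7 + 2
7 = 3*2 + 1
2 = 2*1 + 0
Back-substitute:
1 = 7 − 3·2
1 = −3·247 + 106·7
1 = 106·501 − 215·247
1 = −215·748 + 321·501
1 = 321·1997 − 857·748
1 = −857·2745 + 1178·1997
1 = 1178·12977 − 5569·2745
1 = −5569·41676 + 17885·12977
1 = 17885·346385 − 148649·41676
1 = −148649·1427216 + 612481·346385
1 = 612481·3200817 − 1373611·1427216
So 1427216·(-1373611) ≡ 1 (mod 3200817), i.e. 1427216⁻¹ ≡ 1827206.
Then x ≡ 1827206·2046927 ≡ 2631462 (mod 3200817); the smallest non-negative solution is x = 2631462.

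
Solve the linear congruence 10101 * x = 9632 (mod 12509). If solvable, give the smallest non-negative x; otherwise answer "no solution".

First find gcd(10101, 12509):
12509 = 1·10101 + 2408
10101 = 4·2408 + 469
2408 = 5·469 + 63
469 = 7·63 + 28
63 = 2·28 + 7
28 = 4·7 + 0
gcd = 7 and 7 | 9632, so solutions exist. Divide through by 7: 1443x ≡ 1376 (mod 1787).
Now find 1443⁻¹ mod 1787:
1787 = 1×1443 + 344
1443 = 4×344 + 67
344 = 5×67 + 9
67 = 7×9 + 4
9 = 2×4 + 1
4 = 4×1 + 0
Back-substitute:
1 = 9 − 2·4
1 = −2·67 + 15·9
1 = 15·344 − 77·67
1 = −77·1443 + 323·344
1 = 323·1787 − 400·1443
So 1443·(-400) ≡ 1 (mod 1787), i.e. 1443⁻¹ ≡ 1387.
Then x ≡ 1387·1376 ≡ 1783 (mod 1787); the smallest non-negative solution is x = 1783.

1783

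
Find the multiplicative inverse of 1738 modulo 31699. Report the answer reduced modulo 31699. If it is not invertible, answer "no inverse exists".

Apply the Euclidean algorithm to 31699 and 1738:
31699 = 18×1738 + 415
1738 = 4×415 + 78
415 = 5×78 + 25
78 = 3×25 + 3
25 = 8×3 + 1
3 = 3×1 + 0
Since gcd(1738, 31699) = 1, back-substitute to write 1 as a combination:
1 = 25 − 8·3
1 = −8·78 + 25·25
1 = 25·415 − 133·78
1 = −133·1738 + 557·415
1 = 557·31699 − 10159·1738
So 1738·(-10159) ≡ 1 (mod 31699), and -10159 ≡ 21540 (mod 31699).

21540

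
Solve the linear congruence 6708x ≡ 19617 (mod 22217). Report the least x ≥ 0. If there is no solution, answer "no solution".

768

First find gcd(6708, 22217):
22217 = 3*6708 + 2093
6708 = 3*2093 + 429
2093 = 4*429 + 377
429 = 1*377 + 52
377 = 7*52 + 13
52 = 4*13 + 0
gcd = 13 and 13 | 19617, so solutions exist. Divide through by 13: 516x ≡ 1509 (mod 1709).
Now find 516⁻¹ mod 1709:
1709 = 3·516 + 161
516 = 3·161 + 33
161 = 4·33 + 29
33 = 1·29 + 4
29 = 7·4 + 1
4 = 4·1 + 0
Back-substitute:
1 = 29 − 7·4
1 = −7·33 + 8·29
1 = 8·161 − 39·33
1 = −39·516 + 125·161
1 = 125·1709 − 414·516
So 516·(-414) ≡ 1 (mod 1709), i.e. 516⁻¹ ≡ 1295.
Then x ≡ 1295·1509 ≡ 768 (mod 1709); the smallest non-negative solution is x = 768.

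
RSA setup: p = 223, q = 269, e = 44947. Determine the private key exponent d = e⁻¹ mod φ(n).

38947

φ(n) = (p−1)(q−1) = 222·268 = 59496.
Need d with 44947·d ≡ 1 (mod 59496). Apply the extended Euclidean algorithm:
59496 = 1·44947 + 14549
44947 = 3·14549 + 1300
14549 = 11·1300 + 249
1300 = 5·249 + 55
249 = 4·55 + 29
55 = 1·29 + 26
29 = 1·26 + 3
26 = 8·3 + 2
3 = 1·2 + 1
2 = 2·1 + 0
Back-substitute:
1 = 3 − 2
1 = −26 + 9·3
1 = 9·29 − 10·26
1 = −10·55 + 19·29
1 = 19·249 − 86·55
1 = −86·1300 + 449·249
1 = 449·14549 − 5025·1300
1 = −5025·44947 + 15524·14549
1 = 15524·59496 − 20549·44947
So 44947·(-20549) ≡ 1 (mod 59496), hence d ≡ -20549 ≡ 38947 (mod 59496).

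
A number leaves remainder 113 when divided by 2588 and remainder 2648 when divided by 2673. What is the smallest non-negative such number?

4806029

Write x = 113 + 2588·k. Then 2588·k ≡ 2648 − 113 ≡ 2535 (mod 2673).
Need 2588⁻¹ mod 2673. Extended Euclid on (2673, 2588):
2673 = 1×2588 + 85
2588 = 30×85 + 38
85 = 2×38 + 9
38 = 4×9 + 2
9 = 4×2 + 1
2 = 2×1 + 0
Back-substitute:
1 = 9 − 4·2
1 = −4·38 + 17·9
1 = 17·85 − 38·38
1 = −38·2588 + 1157·85
1 = 1157·2673 − 1195·2588
2588⁻¹ ≡ 1478 (mod 2673), so k ≡ 1478·2535 ≡ 1857 (mod 2673).
x = 113 + 2588·1857 = 4806029.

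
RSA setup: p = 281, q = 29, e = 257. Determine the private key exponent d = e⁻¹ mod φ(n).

2593

φ(n) = (p−1)(q−1) = 280·28 = 7840.
Need d with 257·d ≡ 1 (mod 7840). Apply the extended Euclidean algorithm:
7840 = 30·257 + 130
257 = 1·130 + 127
130 = 1·127 + 3
127 = 42·3 + 1
3 = 3·1 + 0
Back-substitute:
1 = 127 − 42·3
1 = −42·130 + 43·127
1 = 43·257 − 85·130
1 = −85·7840 + 2593·257
So 257·2593 ≡ 1 (mod 7840), hence d = 2593.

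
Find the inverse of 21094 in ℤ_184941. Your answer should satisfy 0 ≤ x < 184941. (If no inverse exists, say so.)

Extended Euclidean algorithm:
184941 = 8·21094 + 16189
21094 = 1·16189 + 4905
16189 = 3·4905 + 1474
4905 = 3·1474 + 483
1474 = 3·483 + 25
483 = 19·25 + 8
25 = 3·8 + 1
8 = 8·1 + 0
gcd = 1, so the inverse exists. Back-substitute:
1 = 25 − 3·8
1 = −3·483 + 58·25
1 = 58·1474 − 177·483
1 = −177·4905 + 589·1474
1 = 589·16189 − 1944·4905
1 = −1944·21094 + 2533·16189
1 = 2533·184941 − 22208·21094
So 21094·(-22208) ≡ 1 (mod 184941), and -22208 ≡ 162733 (mod 184941).

162733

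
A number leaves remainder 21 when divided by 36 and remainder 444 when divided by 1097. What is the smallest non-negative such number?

Write x = 21 + 36·k. Then 36·k ≡ 444 − 21 ≡ 423 (mod 1097).
Need 36⁻¹ mod 1097. Extended Euclid on (1097, 36):
1097 = 30·36 + 17
36 = 2·17 + 2
17 = 8·2 + 1
2 = 2·1 + 0
Back-substitute:
1 = 17 − 8·2
1 = −8·36 + 17·17
1 = 17·1097 − 518·36
36⁻¹ ≡ 579 (mod 1097), so k ≡ 579·423 ≡ 286 (mod 1097).
x = 21 + 36·286 = 10317.

10317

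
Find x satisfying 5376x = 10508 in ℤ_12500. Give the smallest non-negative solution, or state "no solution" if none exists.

1883

First find gcd(5376, 12500):
12500 = 2×5376 + 1748
5376 = 3×1748 + 132
1748 = 13×132 + 32
132 = 4×32 + 4
32 = 8×4 + 0
gcd = 4 and 4 | 10508, so solutions exist. Divide through by 4: 1344x ≡ 2627 (mod 3125).
Now find 1344⁻¹ mod 3125:
3125 = 2·1344 + 437
1344 = 3·437 + 33
437 = 13·33 + 8
33 = 4·8 + 1
8 = 8·1 + 0
Back-substitute:
1 = 33 − 4·8
1 = −4·437 + 53·33
1 = 53·1344 − 163·437
1 = −163·3125 + 379·1344
So 1344⁻¹ ≡ 379 (mod 3125).
Then x ≡ 379·2627 ≡ 1883 (mod 3125); the smallest non-negative solution is x = 1883.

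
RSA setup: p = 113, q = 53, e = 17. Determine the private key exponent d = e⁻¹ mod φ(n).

φ(n) = (p−1)(q−1) = 112·52 = 5824.
Need d with 17·d ≡ 1 (mod 5824). Apply the extended Euclidean algorithm:
5824 = 342×17 + 10
17 = 1×10 + 7
10 = 1×7 + 3
7 = 2×3 + 1
3 = 3×1 + 0
Back-substitute:
1 = 7 − 2·3
1 = −2·10 + 3·7
1 = 3·17 − 5·10
1 = −5·5824 + 1713·17
So 17·1713 ≡ 1 (mod 5824), hence d = 1713.

1713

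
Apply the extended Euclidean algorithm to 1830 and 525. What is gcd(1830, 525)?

15

Repeated division:
1830 = 3·525 + 255
525 = 2·255 + 15
255 = 17·15 + 0
gcd(1830, 525) = 15.
Express as a combination:
15 = 525 − 2·255
15 = −2·1830 + 7·525
So 15 = (-2)·1830 + (7)·525.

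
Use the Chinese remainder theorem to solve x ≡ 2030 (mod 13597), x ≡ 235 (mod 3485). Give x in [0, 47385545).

34334455

Write x = 2030 + 13597·k. Then 13597·k ≡ 235 − 2030 ≡ 1690 (mod 3485).
Need 13597⁻¹ mod 3485. Extended Euclid on (3485, 3142):
3485 = 1*3142 + 343
3142 = 9*343 + 55
343 = 6*55 + 13
55 = 4*13 + 3
13 = 4*3 + 1
3 = 3*1 + 0
Back-substitute:
1 = 13 − 4·3
1 = −4·55 + 17·13
1 = 17·343 − 106·55
1 = −106·3142 + 971·343
1 = 971·3485 − 1077·3142
13597⁻¹ ≡ 2408 (mod 3485), so k ≡ 2408·1690 ≡ 2525 (mod 3485).
x = 2030 + 13597·2525 = 34334455.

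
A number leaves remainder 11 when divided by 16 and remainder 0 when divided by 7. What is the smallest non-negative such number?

91

Write x = 11 + 16·k. Then 16·k ≡ 0 − 11 ≡ 3 (mod 7).
Need 16⁻¹ mod 7. Extended Euclid on (7, 2):
7 = 3×2 + 1
2 = 2×1 + 0
Back-substitute:
1 = 7 − 3·2
16⁻¹ ≡ 4 (mod 7), so k ≡ 4·3 ≡ 5 (mod 7).
x = 11 + 16·5 = 91.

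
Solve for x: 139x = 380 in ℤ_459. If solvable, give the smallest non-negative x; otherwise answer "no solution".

257

First find gcd(139, 459):
459 = 3·139 + 42
139 = 3·42 + 13
42 = 3·13 + 3
13 = 4·3 + 1
3 = 3·1 + 0
gcd = 1, so a unique solution mod 459 exists.
Back-substitute for the Bézout coefficients:
1 = 13 − 4·3
1 = −4·42 + 13·13
1 = 13·139 − 43·42
1 = −43·459 + 142·139
So 139·(142) ≡ 1 (mod 459), giving 139⁻¹ ≡ 142.
x ≡ 139⁻¹·380 ≡ 142·380 ≡ 257 (mod 459).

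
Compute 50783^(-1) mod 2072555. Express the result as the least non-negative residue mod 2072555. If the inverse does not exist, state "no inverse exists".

Extended Euclidean algorithm:
2072555 = 40·50783 + 41235
50783 = 1·41235 + 9548
41235 = 4·9548 + 3043
9548 = 3·3043 + 419
3043 = 7·419 + 110
419 = 3·110 + 89
110 = 1·89 + 21
89 = 4·21 + 5
21 = 4·5 + 1
5 = 5·1 + 0
Since gcd(50783, 2072555) = 1, back-substitute to write 1 as a combination:
1 = 21 − 4·5
1 = −4·89 + 17·21
1 = 17·110 − 21·89
1 = −21·419 + 80·110
1 = 80·3043 − 581·419
1 = −581·9548 + 1823·3043
1 = 1823·41235 − 7873·9548
1 = −7873·50783 + 9696·41235
1 = 9696·2072555 − 395713·50783
Thus 50783·(-395713) ≡ 1 (mod 2072555); reducing, -395713 mod 2072555 = 1676842.

1676842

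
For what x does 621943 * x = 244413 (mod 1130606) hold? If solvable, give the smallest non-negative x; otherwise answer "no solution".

First find gcd(621943, 1130606):
1130606 = 1·621943 + 508663
621943 = 1·508663 + 113280
508663 = 4·113280 + 55543
113280 = 2·55543 + 2194
55543 = 25·2194 + 693
2194 = 3·693 + 115
693 = 6·115 + 3
115 = 38·3 + 1
3 = 3·1 + 0
gcd = 1, so a unique solution mod 1130606 exists.
Back-substitute for the Bézout coefficients:
1 = 115 − 38·3
1 = −38·693 + 229·115
1 = 229·2194 − 725·693
1 = −725·55543 + 18354·2194
1 = 18354·113280 − 37433·55543
1 = −37433·508663 + 168086·113280
1 = 168086·621943 − 205519·508663
1 = −205519·1130606 + 373605·621943
So 621943·(373605) ≡ 1 (mod 1130606), giving 621943⁻¹ ≡ 373605.
x ≡ 621943⁻¹·244413 ≡ 373605·244413 ≡ 525275 (mod 1130606).

525275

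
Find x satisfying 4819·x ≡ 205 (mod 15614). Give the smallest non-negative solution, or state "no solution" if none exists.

12685

First find gcd(4819, 15614):
15614 = 3×4819 + 1157
4819 = 4×1157 + 191
1157 = 6×191 + 11
191 = 17×11 + 4
11 = 2×4 + 3
4 = 1×3 + 1
3 = 3×1 + 0
gcd = 1, so a unique solution mod 15614 exists.
Back-substitute for the Bézout coefficients:
1 = 4 − 3
1 = −11 + 3·4
1 = 3·191 − 52·11
1 = −52·1157 + 315·191
1 = 315·4819 − 1312·1157
1 = −1312·15614 + 4251·4819
So 4819·(4251) ≡ 1 (mod 15614), giving 4819⁻¹ ≡ 4251.
x ≡ 4819⁻¹·205 ≡ 4251·205 ≡ 12685 (mod 15614).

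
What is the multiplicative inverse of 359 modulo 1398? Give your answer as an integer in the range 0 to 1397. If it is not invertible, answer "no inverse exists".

1067

Apply the Euclidean algorithm to 1398 and 359:
1398 = 3×359 + 321
359 = 1×321 + 38
321 = 8×38 + 17
38 = 2×17 + 4
17 = 4×4 + 1
4 = 4×1 + 0
The gcd is 1. Working backward:
1 = 17 − 4·4
1 = −4·38 + 9·17
1 = 9·321 − 76·38
1 = −76·359 + 85·321
1 = 85·1398 − 331·359
So 359·(-331) ≡ 1 (mod 1398), and -331 ≡ 1067 (mod 1398).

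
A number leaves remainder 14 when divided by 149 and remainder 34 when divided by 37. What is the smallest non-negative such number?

Write x = 14 + 149·k. Then 149·k ≡ 34 − 14 ≡ 20 (mod 37).
Need 149⁻¹ mod 37. Extended Euclid on (37, 1):
37 = 37×1 + 0
149⁻¹ ≡ 1 (mod 37), so k ≡ 1·20 ≡ 20 (mod 37).
x = 14 + 149·20 = 2994.

2994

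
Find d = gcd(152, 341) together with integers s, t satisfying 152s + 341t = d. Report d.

Euclidean algorithm:
341 = 2×152 + 37
152 = 4×37 + 4
37 = 9×4 + 1
4 = 4×1 + 0
gcd(152, 341) = 1.
Working backward:
1 = 37 − 9·4
1 = −9·152 + 37·37
1 = 37·341 − 83·152
So 1 = (37)·341 + (-83)·152.

1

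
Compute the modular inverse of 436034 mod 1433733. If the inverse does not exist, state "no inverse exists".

644975

Run Euclid on (1433733, 436034):
1433733 = 3*436034 + 125631
436034 = 3*125631 + 59141
125631 = 2*59141 + 7349
59141 = 8*7349 + 349
7349 = 21*349 + 20
349 = 17*20 + 9
20 = 2*9 + 2
9 = 4*2 + 1
2 = 2*1 + 0
The gcd is 1. Working backward:
1 = 9 − 4·2
1 = −4·20 + 9·9
1 = 9·349 − 157·20
1 = −157·7349 + 3306·349
1 = 3306·59141 − 26605·7349
1 = −26605·125631 + 56516·59141
1 = 56516·436034 − 196153·125631
1 = −196153·1433733 + 644975·436034
So 436034·644975 ≡ 1 (mod 1433733).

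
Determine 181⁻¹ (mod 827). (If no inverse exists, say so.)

562

Extended Euclidean algorithm:
827 = 4*181 + 103
181 = 1*103 + 78
103 = 1*78 + 25
78 = 3*25 + 3
25 = 8*3 + 1
3 = 3*1 + 0
gcd = 1, so the inverse exists. Back-substitute:
1 = 25 − 8·3
1 = −8·78 + 25·25
1 = 25·103 − 33·78
1 = −33·181 + 58·103
1 = 58·827 − 265·181
Thus 181·(-265) ≡ 1 (mod 827); reducing, -265 mod 827 = 562.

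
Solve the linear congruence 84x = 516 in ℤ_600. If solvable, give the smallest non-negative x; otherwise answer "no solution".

49

First find gcd(84, 600):
600 = 7×84 + 12
84 = 7×12 + 0
gcd = 12 and 12 | 516, so solutions exist. Divide through by 12: 7x ≡ 43 (mod 50).
Now find 7⁻¹ mod 50:
50 = 7×7 + 1
7 = 7×1 + 0
Back-substitute:
1 = 50 − 7·7
So 7·(-7) ≡ 1 (mod 50), i.e. 7⁻¹ ≡ 43.
Then x ≡ 43·43 ≡ 49 (mod 50); the smallest non-negative solution is x = 49.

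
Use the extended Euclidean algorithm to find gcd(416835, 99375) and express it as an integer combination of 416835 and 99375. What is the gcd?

15

Euclidean algorithm:
416835 = 4*99375 + 19335
99375 = 5*19335 + 2700
19335 = 7*2700 + 435
2700 = 6*435 + 90
435 = 4*90 + 75
90 = 1*75 + 15
75 = 5*15 + 0
gcd(416835, 99375) = 15.
Back-substituting:
15 = 90 − 75
15 = −435 + 5·90
15 = 5·2700 − 31·435
15 = −31·19335 + 222·2700
15 = 222·99375 − 1141·19335
15 = −1141·416835 + 4786·99375
So 15 = (-1141)·416835 + (4786)·99375.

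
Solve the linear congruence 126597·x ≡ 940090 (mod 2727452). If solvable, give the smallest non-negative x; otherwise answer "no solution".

First find gcd(126597, 2727452):
2727452 = 21·126597 + 68915
126597 = 1·68915 + 57682
68915 = 1·57682 + 11233
57682 = 5·11233 + 1517
11233 = 7·1517 + 614
1517 = 2·614 + 289
614 = 2·289 + 36
289 = 8·36 + 1
36 = 36·1 + 0
gcd = 1, so a unique solution mod 2727452 exists.
Back-substitute for the Bézout coefficients:
1 = 289 − 8·36
1 = −8·614 + 17·289
1 = 17·1517 − 42·614
1 = −42·11233 + 311·1517
1 = 311·57682 − 1597·11233
1 = −1597·68915 + 1908·57682
1 = 1908·126597 − 3505·68915
1 = −3505·2727452 + 75513·126597
So 126597·(75513) ≡ 1 (mod 2727452), giving 126597⁻¹ ≡ 75513.
x ≡ 126597⁻¹·940090 ≡ 75513·940090 ≡ 1622966 (mod 2727452).

1622966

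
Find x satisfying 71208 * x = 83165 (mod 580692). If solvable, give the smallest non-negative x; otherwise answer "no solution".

no solution

gcd(71208, 580692):
580692 = 8×71208 + 11028
71208 = 6×11028 + 5040
11028 = 2×5040 + 948
5040 = 5×948 + 300
948 = 3×300 + 48
300 = 6×48 + 12
48 = 4×12 + 0
gcd = 12, but 12 ∤ 83165, so the congruence has no solution.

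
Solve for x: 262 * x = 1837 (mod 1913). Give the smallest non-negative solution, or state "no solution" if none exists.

1387

First find gcd(262, 1913):
1913 = 7·262 + 79
262 = 3·79 + 25
79 = 3·25 + 4
25 = 6·4 + 1
4 = 4·1 + 0
gcd = 1, so a unique solution mod 1913 exists.
Back-substitute for the Bézout coefficients:
1 = 25 − 6·4
1 = −6·79 + 19·25
1 = 19·262 − 63·79
1 = −63·1913 + 460·262
So 262·(460) ≡ 1 (mod 1913), giving 262⁻¹ ≡ 460.
x ≡ 262⁻¹·1837 ≡ 460·1837 ≡ 1387 (mod 1913).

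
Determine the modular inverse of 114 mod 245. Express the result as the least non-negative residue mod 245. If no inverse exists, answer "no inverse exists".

144

Apply the Euclidean algorithm to 245 and 114:
245 = 2*114 + 17
114 = 6*17 + 12
17 = 1*12 + 5
12 = 2*5 + 2
5 = 2*2 + 1
2 = 2*1 + 0
gcd = 1, so the inverse exists. Back-substitute:
1 = 5 − 2·2
1 = −2·12 + 5·5
1 = 5·17 − 7·12
1 = −7·114 + 47·17
1 = 47·245 − 101·114
So 114·(-101) ≡ 1 (mod 245), and -101 ≡ 144 (mod 245).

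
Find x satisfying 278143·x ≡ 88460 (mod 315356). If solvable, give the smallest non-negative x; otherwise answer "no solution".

310108

First find gcd(278143, 315356):
315356 = 1·278143 + 37213
278143 = 7·37213 + 17652
37213 = 2·17652 + 1909
17652 = 9·1909 + 471
1909 = 4·471 + 25
471 = 18·25 + 21
25 = 1·21 + 4
21 = 5·4 + 1
4 = 4·1 + 0
gcd = 1, so a unique solution mod 315356 exists.
Back-substitute for the Bézout coefficients:
1 = 21 − 5·4
1 = −5·25 + 6·21
1 = 6·471 − 113·25
1 = −113·1909 + 458·471
1 = 458·17652 − 4235·1909
1 = −4235·37213 + 8928·17652
1 = 8928·278143 − 66731·37213
1 = −66731·315356 + 75659·278143
So 278143·(75659) ≡ 1 (mod 315356), giving 278143⁻¹ ≡ 75659.
x ≡ 278143⁻¹·88460 ≡ 75659·88460 ≡ 310108 (mod 315356).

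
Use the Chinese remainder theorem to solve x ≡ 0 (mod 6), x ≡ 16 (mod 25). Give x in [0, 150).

66

Write x = 0 + 6·k. Then 6·k ≡ 16 − 0 ≡ 16 (mod 25).
Need 6⁻¹ mod 25. Extended Euclid on (25, 6):
25 = 4·6 + 1
6 = 6·1 + 0
Back-substitute:
1 = 25 − 4·6
6⁻¹ ≡ 21 (mod 25), so k ≡ 21·16 ≡ 11 (mod 25).
x = 0 + 6·11 = 66.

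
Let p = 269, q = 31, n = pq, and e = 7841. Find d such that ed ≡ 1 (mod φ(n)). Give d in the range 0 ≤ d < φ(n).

φ(n) = (p−1)(q−1) = 268·30 = 8040.
Need d with 7841·d ≡ 1 (mod 8040). Apply the extended Euclidean algorithm:
8040 = 1·7841 + 199
7841 = 39·199 + 80
199 = 2·80 + 39
80 = 2·39 + 2
39 = 19·2 + 1
2 = 2·1 + 0
Back-substitute:
1 = 39 − 19·2
1 = −19·80 + 39·39
1 = 39·199 − 97·80
1 = −97·7841 + 3822·199
1 = 3822·8040 − 3919·7841
So 7841·(-3919) ≡ 1 (mod 8040), hence d ≡ -3919 ≡ 4121 (mod 8040).

4121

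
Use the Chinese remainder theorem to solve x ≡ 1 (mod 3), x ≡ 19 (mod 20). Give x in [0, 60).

Write x = 1 + 3·k. Then 3·k ≡ 19 − 1 ≡ 18 (mod 20).
Need 3⁻¹ mod 20. Extended Euclid on (20, 3):
20 = 6·3 + 2
3 = 1·2 + 1
2 = 2·1 + 0
Back-substitute:
1 = 3 − 2
1 = −20 + 7·3
3⁻¹ ≡ 7 (mod 20), so k ≡ 7·18 ≡ 6 (mod 20).
x = 1 + 3·6 = 19.

19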